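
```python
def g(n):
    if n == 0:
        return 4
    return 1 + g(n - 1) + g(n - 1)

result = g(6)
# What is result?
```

g(n) = 1 + 2·g(n-1), g(0)=4. Closed form: (4+1)·2^6 - 1 = 319.

Answer: 319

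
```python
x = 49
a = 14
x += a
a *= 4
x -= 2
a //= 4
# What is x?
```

Trace:
`x = 49` → x = 49
`a = 14` → a = 14
`x += a` → x = 63
`a *= 4` → a = 56
`x -= 2` → x = 61
`a //= 4` → a = 14
So x = 61

Answer: 61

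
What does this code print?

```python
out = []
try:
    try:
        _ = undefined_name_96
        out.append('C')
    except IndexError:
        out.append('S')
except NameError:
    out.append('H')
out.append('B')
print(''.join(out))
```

Execution trace: 'H' (outer except NameError) → 'B' (after the try/except). Output: HB

Answer: HB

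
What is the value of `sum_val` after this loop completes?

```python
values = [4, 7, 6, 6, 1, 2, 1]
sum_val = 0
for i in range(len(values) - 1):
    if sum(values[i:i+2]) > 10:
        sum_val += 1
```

Count windows with sum > 10
`sum_val` takes the values: 0 → 1 → 2 → 3

Answer: 3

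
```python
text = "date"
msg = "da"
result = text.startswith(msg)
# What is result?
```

Trace:
`text = "date"` → text = 'date'
`msg = "da"` → msg = 'da'
`result = text.startswith(msg)` → result = True
So result = True

Answer: True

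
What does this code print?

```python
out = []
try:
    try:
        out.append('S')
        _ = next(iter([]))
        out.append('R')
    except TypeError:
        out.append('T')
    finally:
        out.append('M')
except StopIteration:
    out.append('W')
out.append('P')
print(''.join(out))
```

Execution trace: 'S' (try body) → 'M' (finally) → 'W' (outer except StopIteration) → 'P' (after the try/except). Output: SMWP

Answer: SMWP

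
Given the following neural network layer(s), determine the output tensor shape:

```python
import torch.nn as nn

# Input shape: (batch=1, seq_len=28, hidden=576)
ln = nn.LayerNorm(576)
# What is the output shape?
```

Input: (1, 28, 576) -> Output: (1, 28, 576)

Answer: (1, 28, 576)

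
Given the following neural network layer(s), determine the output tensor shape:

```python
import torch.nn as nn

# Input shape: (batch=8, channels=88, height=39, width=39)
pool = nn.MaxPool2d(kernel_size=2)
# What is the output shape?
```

Input: (8, 88, 39, 39) -> Output: (8, 88, 19, 19)

Answer: (8, 88, 19, 19)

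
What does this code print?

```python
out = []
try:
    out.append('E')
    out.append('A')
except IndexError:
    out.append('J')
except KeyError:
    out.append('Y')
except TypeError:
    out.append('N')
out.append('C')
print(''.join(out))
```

Execution trace: 'E' (try body) → 'A' (try body, no exception) → 'C' (after the try/except). Output: EAC

Answer: EAC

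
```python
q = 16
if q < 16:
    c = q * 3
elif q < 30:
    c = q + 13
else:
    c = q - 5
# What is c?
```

Trace:
`q = 16` → q = 16
`if q < 16: ...` → q < 16 is False, q < 30 is True → c = 29
So c = 29

Answer: 29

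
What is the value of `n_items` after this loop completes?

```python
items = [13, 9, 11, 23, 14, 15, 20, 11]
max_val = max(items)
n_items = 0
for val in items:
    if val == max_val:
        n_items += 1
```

Count of max value 23 in [13, 9, 11, 23, 14, 15, 20, 11]
`n_items` takes the values: 0 → 1

Answer: 1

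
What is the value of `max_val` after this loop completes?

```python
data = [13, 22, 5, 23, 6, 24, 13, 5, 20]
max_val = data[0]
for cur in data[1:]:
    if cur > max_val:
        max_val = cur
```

Maximum of [13, 22, 5, 23, 6, 24, 13, 5, 20]
`max_val` takes the values: 13 → 22 → 23 → 24

Answer: 24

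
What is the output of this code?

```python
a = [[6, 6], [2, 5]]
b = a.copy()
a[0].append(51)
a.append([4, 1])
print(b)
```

Key concept: shallow copy with nested lists.
Step by step:
`a = [[6, 6], [2, 5]]` → a = [[6, 6], [2, 5]]
`b = a.copy()` → b = [[6, 6], [2, 5]]
`a[0].append(51)` → a = [[6, 6, 51], [2, 5]]; b = [[6, 6, 51], [2, 5]]
`a.append([4, 1])` → a = [[6, 6, 51], [2, 5], [4, 1]]
`print(b)` → prints [[6, 6, 51], [2, 5]]

Answer: [[6, 6, 51], [2, 5]]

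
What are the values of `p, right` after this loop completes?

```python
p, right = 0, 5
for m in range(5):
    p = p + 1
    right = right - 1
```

p goes 0→5, right goes 5→0
`p, right` takes the values: (0, 5) → (1, 5) → (1, 4) → (2, 4) → (2, 3) → (3, 3) → (3, 2) → (4, 2) → (4, 1) → (5, 1) → (5, 0)

Answer: 5, 0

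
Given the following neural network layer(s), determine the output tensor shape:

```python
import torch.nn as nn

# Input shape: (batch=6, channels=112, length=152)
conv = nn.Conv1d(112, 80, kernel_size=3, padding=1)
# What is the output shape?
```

Input: (6, 112, 152) -> Output: (6, 80, 152)

Answer: (6, 80, 152)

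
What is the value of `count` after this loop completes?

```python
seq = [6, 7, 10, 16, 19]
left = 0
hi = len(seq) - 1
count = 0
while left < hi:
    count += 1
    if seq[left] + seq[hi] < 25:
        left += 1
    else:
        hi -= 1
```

Steps to find pair summing to 25
`count` takes the values: 0 → 1 → 2 → 3 → 4

Answer: 4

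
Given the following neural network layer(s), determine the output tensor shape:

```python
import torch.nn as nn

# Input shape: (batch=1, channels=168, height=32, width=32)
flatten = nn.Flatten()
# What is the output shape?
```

Input: (1, 168, 32, 32) -> Output: (1, 172032)

Answer: (1, 172032)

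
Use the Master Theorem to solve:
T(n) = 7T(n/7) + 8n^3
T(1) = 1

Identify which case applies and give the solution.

a=7, b=7, f(n)=8n^3. log_7(7) = 1. Since c=3 > 1 and the regularity condition holds (7(n/7)^3 = (7/7^3)n^3 with 7/7^3 < 1), Case 3 applies: T(n) = Θ(f(n)) = O(n^3).

Answer: O(n^3) - Case 3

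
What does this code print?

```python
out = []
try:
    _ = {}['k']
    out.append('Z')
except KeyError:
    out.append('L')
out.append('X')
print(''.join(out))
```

Execution trace: 'L' (except KeyError) → 'X' (after the try/except). Output: LX

Answer: LX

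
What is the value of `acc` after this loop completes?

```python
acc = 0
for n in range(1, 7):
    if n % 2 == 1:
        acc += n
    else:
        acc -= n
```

Add odd, subtract even
`acc` takes the values: 0 → 1 → -1 → 2 → -2 → 3 → -3

Answer: -3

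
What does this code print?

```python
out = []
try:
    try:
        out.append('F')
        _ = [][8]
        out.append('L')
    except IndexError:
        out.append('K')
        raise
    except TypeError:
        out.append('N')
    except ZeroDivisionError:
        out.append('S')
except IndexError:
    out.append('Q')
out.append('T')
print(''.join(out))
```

Execution trace: 'F' (try body) → 'K' (except IndexError) → 'Q' (outer except IndexError) → 'T' (after the try/except). Output: FKQT

Answer: FKQT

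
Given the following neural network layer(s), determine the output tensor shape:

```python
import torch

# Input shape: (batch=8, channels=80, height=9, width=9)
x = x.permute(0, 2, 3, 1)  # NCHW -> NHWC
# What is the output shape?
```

Input: (8, 80, 9, 9) -> Output: (8, 9, 9, 80)

Answer: (8, 9, 9, 80)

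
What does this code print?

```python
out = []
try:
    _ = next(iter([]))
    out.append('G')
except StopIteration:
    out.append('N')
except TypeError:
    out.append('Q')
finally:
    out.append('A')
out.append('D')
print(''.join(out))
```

Execution trace: 'N' (except StopIteration) → 'A' (finally) → 'D' (after the try/except). Output: NAD

Answer: NAD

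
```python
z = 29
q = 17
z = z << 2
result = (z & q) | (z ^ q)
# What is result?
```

Trace:
`z = 29` → z = 29
`q = 17` → q = 17
`z = z << 2` → z = 116
`result = (z & q) | (z ^ q)` → result = 117
So result = 117

Answer: 117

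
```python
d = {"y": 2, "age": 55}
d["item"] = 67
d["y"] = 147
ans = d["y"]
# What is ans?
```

Trace:
`d = {"y": 2, "age": 55}` → d = {'y': 2, 'age': 55}
`d["item"] = 67` → d = {'y': 2, 'age': 55, 'item': 67}
`d["y"] = 147` → d = {'y': 147, 'age': 55, 'item': 67}
`ans = d["y"]` → ans = 147
So ans = 147

Answer: 147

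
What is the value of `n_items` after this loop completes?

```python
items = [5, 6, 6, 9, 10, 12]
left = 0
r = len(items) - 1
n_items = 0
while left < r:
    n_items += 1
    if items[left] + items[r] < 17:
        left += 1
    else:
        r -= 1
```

Steps to find pair summing to 17
`n_items` takes the values: 0 → 1 → 2 → 3 → 4 → 5

Answer: 5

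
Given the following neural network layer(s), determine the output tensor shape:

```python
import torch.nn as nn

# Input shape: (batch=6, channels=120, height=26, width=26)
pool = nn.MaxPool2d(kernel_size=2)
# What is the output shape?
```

Input: (6, 120, 26, 26) -> Output: (6, 120, 13, 13)

Answer: (6, 120, 13, 13)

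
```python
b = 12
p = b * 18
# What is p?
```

Trace:
`b = 12` → b = 12
`p = b * 18` → p = 216
So p = 216

Answer: 216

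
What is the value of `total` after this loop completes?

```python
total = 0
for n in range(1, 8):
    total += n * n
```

Sum of squares 1² to 7² = 140
`total` takes the values: 0 → 1 → 5 → 14 → 30 → 55 → 91 → 140

Answer: 140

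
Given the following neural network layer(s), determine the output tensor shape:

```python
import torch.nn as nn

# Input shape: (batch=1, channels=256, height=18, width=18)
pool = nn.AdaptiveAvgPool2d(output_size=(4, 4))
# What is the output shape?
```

Input: (1, 256, 18, 18) -> Output: (1, 256, 4, 4)

Answer: (1, 256, 4, 4)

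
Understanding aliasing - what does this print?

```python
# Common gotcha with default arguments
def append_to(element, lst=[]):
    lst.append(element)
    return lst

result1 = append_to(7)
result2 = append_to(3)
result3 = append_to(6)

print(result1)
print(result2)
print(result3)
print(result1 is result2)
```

Key concept: mutable default argument gotcha.
Step by step:
`result1 = append_to(7)` → result1 = [7]
`result2 = append_to(3)` → result1 = [7, 3] (same object as result2); result2 = [7, 3] (same object as result1)
`result3 = append_to(6)` → result1 = [7, 3, 6] (same object as result2, result3); result2 = [7, 3, 6] (same object as result1, result3); result3 = [7, 3, 6] (same object as result1, result2)
`print(result1)` → prints [7, 3, 6]
`print(result2)` → prints [7, 3, 6]
`print(result3)` → prints [7, 3, 6]
`print(result1 is result2)` → prints True

Answer:
[7, 3, 6]
[7, 3, 6]
[7, 3, 6]
True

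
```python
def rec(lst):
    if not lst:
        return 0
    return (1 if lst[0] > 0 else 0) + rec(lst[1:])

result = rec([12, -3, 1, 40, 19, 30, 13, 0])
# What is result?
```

Count of positive elements in [12, -3, 1, 40, 19, 30, 13, 0] = 6

Answer: 6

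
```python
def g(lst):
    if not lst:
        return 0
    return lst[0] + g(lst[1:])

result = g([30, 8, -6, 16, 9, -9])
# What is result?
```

30 + 8 + (-6) + 16 + 9 + (-9) + 0 = 48

Answer: 48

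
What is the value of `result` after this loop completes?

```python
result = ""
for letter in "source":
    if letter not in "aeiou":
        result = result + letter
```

Remove vowels from 'source'
`result` takes the values: "" → "s" → "sr" → "src"

Answer: "src"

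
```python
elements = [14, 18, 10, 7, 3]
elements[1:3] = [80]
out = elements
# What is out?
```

Trace:
`elements = [14, 18, 10, 7, 3]` → elements = [14, 18, 10, 7, 3]
`elements[1:3] = [80]` → elements = [14, 80, 7, 3]
`out = elements` → out = [14, 80, 7, 3]
So out = [14, 80, 7, 3]

Answer: [14, 80, 7, 3]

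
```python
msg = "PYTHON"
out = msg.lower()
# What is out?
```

Trace:
`msg = "PYTHON"` → msg = 'PYTHON'
`out = msg.lower()` → out = 'python'
So out = 'python'

Answer: 'python'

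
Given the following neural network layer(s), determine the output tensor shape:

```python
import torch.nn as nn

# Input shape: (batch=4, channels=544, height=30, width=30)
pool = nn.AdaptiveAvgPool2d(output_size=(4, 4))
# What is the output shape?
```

Input: (4, 544, 30, 30) -> Output: (4, 544, 4, 4)

Answer: (4, 544, 4, 4)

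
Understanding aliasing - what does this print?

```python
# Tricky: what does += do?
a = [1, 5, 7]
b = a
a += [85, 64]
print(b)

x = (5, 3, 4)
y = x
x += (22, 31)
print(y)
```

Key concept: += behavior differs for mutable vs immutable.
Step by step:
`a = [1, 5, 7]` → a = [1, 5, 7]
`b = a` → b = [1, 5, 7] (same object as a)
`a += [85, 64]` → a = [1, 5, 7, 85, 64] (same object as b); b = [1, 5, 7, 85, 64] (same object as a)
`print(b)` → prints [1, 5, 7, 85, 64]
`x = (5, 3, 4)` → x = (5, 3, 4)
`y = x` → y = (5, 3, 4)
`x += (22, 31)` → x = (5, 3, 4, 22, 31)
`print(y)` → prints (5, 3, 4)

Answer:
[1, 5, 7, 85, 64]
(5, 3, 4)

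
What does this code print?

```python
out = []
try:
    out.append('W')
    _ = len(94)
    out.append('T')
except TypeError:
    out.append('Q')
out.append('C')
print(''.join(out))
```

Execution trace: 'W' (try body) → 'Q' (except TypeError) → 'C' (after the try/except). Output: WQC

Answer: WQC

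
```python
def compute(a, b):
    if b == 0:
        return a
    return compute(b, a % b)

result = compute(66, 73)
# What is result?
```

compute(66, 73) -> compute(73, 66) -> compute(66, 7) -> compute(7, 3) -> compute(3, 1) -> compute(1, 0) -> 1

Answer: 1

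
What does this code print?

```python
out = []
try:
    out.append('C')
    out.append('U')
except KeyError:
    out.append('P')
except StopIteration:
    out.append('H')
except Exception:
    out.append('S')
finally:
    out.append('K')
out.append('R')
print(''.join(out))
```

Execution trace: 'C' (try body) → 'U' (try body, no exception) → 'K' (finally) → 'R' (after the try/except). Output: CUKR

Answer: CUKR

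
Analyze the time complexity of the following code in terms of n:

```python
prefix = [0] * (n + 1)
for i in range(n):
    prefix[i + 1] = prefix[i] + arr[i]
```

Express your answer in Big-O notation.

This is Prefix sum computation. Time complexity: O(n).

Answer: O(n)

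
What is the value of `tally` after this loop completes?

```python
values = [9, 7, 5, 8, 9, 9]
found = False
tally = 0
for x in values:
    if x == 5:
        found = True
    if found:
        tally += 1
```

Count elements after first 5 in [9, 7, 5, 8, 9, 9]
`tally` takes the values: 0 → 1 → 2 → 3 → 4

Answer: 4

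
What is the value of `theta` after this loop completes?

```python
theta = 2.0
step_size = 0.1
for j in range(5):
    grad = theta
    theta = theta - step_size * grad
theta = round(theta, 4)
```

Gradient descent: w = 2.0 * (1 - 0.1)^5
`theta` takes the values: 2.0 → 1.8 → 1.62 → 1.458 → 1.3122 → 1.18098 → 1.181

Answer: 1.181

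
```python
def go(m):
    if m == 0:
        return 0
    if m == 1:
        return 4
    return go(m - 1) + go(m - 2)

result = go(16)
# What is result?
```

Build up from base cases: go(0)=0, go(1)=4, go(2)=4, go(3)=8, go(4)=12, go(5)=20, go(6)=32, ..., go(16)=3948

Answer: 3948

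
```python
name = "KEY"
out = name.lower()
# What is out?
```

Trace:
`name = "KEY"` → name = 'KEY'
`out = name.lower()` → out = 'key'
So out = 'key'

Answer: 'key'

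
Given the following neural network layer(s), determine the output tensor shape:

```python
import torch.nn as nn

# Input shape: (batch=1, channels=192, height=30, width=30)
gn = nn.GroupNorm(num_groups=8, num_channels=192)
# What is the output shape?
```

Input: (1, 192, 30, 30) -> Output: (1, 192, 30, 30)

Answer: (1, 192, 30, 30)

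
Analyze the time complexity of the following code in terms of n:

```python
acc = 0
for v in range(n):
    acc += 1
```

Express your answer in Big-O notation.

Each loop level contributes: n. Multiplying the contributions gives O(n).

Answer: O(n)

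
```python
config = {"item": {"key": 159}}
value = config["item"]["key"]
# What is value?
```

Trace:
`config = {"item": {"key": 159}}` → config = {'item': {'key': 159}}
`value = config["item"]["key"]` → value = 159
So value = 159

Answer: 159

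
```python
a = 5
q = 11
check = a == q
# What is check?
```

Trace:
`a = 5` → a = 5
`q = 11` → q = 11
`check = a == q` → check = False
So check = False

Answer: False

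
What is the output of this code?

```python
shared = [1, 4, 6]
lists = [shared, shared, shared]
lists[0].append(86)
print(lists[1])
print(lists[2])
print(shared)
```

Key concept: list of same reference.
Step by step:
`shared = [1, 4, 6]` → shared = [1, 4, 6]
`lists = [shared, shared, shared]` → lists = [[1, 4, 6], [1, 4, 6], [1, 4, 6]]
`lists[0].append(86)` → shared = [1, 4, 6, 86]; lists = [[1, 4, 6, 86], [1, 4, 6, 86], [1, 4, 6, 86]]
`print(lists[1])` → prints [1, 4, 6, 86]
`print(lists[2])` → prints [1, 4, 6, 86]
`print(shared)` → prints [1, 4, 6, 86]

Answer:
[1, 4, 6, 86]
[1, 4, 6, 86]
[1, 4, 6, 86]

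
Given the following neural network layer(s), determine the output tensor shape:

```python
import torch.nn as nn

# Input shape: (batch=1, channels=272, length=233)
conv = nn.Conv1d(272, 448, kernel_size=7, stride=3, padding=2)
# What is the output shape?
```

Input: (1, 272, 233) -> Output: (1, 448, 77)

Answer: (1, 448, 77)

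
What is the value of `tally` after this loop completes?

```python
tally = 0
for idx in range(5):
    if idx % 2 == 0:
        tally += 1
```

Count numbers divisible by 2 in range(5)
`tally` takes the values: 0 → 1 → 2 → 3

Answer: 3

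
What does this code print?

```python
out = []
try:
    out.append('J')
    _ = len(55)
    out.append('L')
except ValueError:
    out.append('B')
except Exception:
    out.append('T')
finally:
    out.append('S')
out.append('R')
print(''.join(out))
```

Execution trace: 'J' (try body) → 'T' (except Exception) → 'S' (finally) → 'R' (after the try/except). Output: JTSR

Answer: JTSR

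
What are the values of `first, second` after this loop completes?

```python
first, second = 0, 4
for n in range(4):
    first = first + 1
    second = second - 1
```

first goes 0→4, second goes 4→0
`first, second` takes the values: (0, 4) → (1, 4) → (1, 3) → (2, 3) → (2, 2) → (3, 2) → (3, 1) → (4, 1) → (4, 0)

Answer: 4, 0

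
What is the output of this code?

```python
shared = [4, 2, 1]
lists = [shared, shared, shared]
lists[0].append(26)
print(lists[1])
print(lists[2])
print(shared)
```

Key concept: list of same reference.
Step by step:
`shared = [4, 2, 1]` → shared = [4, 2, 1]
`lists = [shared, shared, shared]` → lists = [[4, 2, 1], [4, 2, 1], [4, 2, 1]]
`lists[0].append(26)` → shared = [4, 2, 1, 26]; lists = [[4, 2, 1, 26], [4, 2, 1, 26], [4, 2, 1, 26]]
`print(lists[1])` → prints [4, 2, 1, 26]
`print(lists[2])` → prints [4, 2, 1, 26]
`print(shared)` → prints [4, 2, 1, 26]

Answer:
[4, 2, 1, 26]
[4, 2, 1, 26]
[4, 2, 1, 26]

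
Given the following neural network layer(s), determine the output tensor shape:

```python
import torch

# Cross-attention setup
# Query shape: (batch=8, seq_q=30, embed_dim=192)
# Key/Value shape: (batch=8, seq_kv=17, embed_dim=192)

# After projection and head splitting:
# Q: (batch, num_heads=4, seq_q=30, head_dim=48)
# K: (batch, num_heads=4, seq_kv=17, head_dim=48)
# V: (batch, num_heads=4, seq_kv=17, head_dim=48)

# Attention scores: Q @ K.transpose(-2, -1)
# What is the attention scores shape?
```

Input: (8, 30, 192) -> Output: (8, 4, 30, 17)

Answer: (8, 4, 30, 17)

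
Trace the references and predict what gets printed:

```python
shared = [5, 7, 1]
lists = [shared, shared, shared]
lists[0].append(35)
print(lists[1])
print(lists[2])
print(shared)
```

Key concept: list of same reference.
Step by step:
`shared = [5, 7, 1]` → shared = [5, 7, 1]
`lists = [shared, shared, shared]` → lists = [[5, 7, 1], [5, 7, 1], [5, 7, 1]]
`lists[0].append(35)` → shared = [5, 7, 1, 35]; lists = [[5, 7, 1, 35], [5, 7, 1, 35], [5, 7, 1, 35]]
`print(lists[1])` → prints [5, 7, 1, 35]
`print(lists[2])` → prints [5, 7, 1, 35]
`print(shared)` → prints [5, 7, 1, 35]

Answer:
[5, 7, 1, 35]
[5, 7, 1, 35]
[5, 7, 1, 35]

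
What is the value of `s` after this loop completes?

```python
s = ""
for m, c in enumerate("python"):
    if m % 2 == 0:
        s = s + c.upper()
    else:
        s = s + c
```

Uppercase even positions in 'python'
`s` takes the values: "" → "P" → "Py" → "PyT" → "PyTh" → "PyThO" → "PyThOn"

Answer: "PyThOn"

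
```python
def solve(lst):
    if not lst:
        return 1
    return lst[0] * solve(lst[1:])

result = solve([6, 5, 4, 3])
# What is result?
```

Product over [6, 5, 4, 3] = 6 * 5 * 4 * 3 = 360

Answer: 360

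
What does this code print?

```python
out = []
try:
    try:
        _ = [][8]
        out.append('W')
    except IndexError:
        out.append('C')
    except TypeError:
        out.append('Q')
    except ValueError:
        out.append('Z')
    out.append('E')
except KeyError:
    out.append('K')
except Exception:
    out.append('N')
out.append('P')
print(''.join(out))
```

Execution trace: 'C' (inner except IndexError) → 'E' (try body, no exception) → 'P' (after the try/except). Output: CEP

Answer: CEP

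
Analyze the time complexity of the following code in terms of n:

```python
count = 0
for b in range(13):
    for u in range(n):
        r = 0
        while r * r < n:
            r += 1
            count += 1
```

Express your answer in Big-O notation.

Each loop level contributes: 1 × n × √n. Multiplying the contributions gives O(n√n).

Answer: O(n√n)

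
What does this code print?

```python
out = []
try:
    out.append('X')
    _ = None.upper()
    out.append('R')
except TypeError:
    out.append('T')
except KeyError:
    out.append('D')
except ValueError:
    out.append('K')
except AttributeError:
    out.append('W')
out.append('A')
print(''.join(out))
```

Execution trace: 'X' (try body) → 'W' (except AttributeError) → 'A' (after the try/except). Output: XWA

Answer: XWA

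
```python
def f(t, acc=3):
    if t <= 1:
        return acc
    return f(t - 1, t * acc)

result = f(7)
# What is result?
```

Accumulator trace (n, acc): (7, 3) -> (6, 21) -> (5, 126) -> (4, 630) -> (3, 2520) -> (2, 7560) -> (1, 15120) -> return 15120

Answer: 15120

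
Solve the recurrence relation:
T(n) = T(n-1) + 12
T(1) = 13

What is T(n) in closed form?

Unrolling: T(n) = T(1) + 12·(n-1) = 13 + 12(n-1) = 12n + 1.

Answer: T(n) = 12n + 1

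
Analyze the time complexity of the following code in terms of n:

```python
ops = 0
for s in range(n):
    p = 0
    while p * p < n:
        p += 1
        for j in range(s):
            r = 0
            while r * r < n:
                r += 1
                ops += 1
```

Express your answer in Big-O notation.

Each loop level contributes: n × √n × n × √n. Multiplying the contributions gives O(n^3).

Answer: O(n^3)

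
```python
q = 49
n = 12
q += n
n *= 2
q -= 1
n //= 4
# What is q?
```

Trace:
`q = 49` → q = 49
`n = 12` → n = 12
`q += n` → q = 61
`n *= 2` → n = 24
`q -= 1` → q = 60
`n //= 4` → n = 6
So q = 60

Answer: 60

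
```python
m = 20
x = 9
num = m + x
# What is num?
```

Trace:
`m = 20` → m = 20
`x = 9` → x = 9
`num = m + x` → num = 29
So num = 29

Answer: 29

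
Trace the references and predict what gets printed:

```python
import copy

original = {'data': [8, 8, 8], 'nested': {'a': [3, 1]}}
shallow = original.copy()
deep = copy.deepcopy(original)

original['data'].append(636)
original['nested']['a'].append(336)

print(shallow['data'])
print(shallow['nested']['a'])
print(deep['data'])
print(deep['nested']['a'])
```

Key concept: comparing shallow vs deep copy.
Step by step:
`original = {'data': [8, 8, 8], 'nested': {'a': [3, 1]}}` → original = {'data': [8, 8, 8], 'nested': {'a': [3, 1]}}
`shallow = original.copy()` → shallow = {'data': [8, 8, 8], 'nested': {'a': [3, 1]}}
`deep = copy.deepcopy(original)` → deep = {'data': [8, 8, 8], 'nested': {'a': [3, 1]}}
`original['data'].append(636)` → original = {'data': [8, 8, 8, 636], 'nested': {'a': [3, 1]}}; shallow = {'data': [8, 8, 8, 636], 'nested': {'a': [3, 1]}}
`original['nested']['a'].append(336)` → original = {'data': [8, 8, 8, 636], 'nested': {'a': [3, 1, 336]}}; shallow = {'data': [8, 8, 8, 636], 'nested': {'a': [3, 1, 336]}}
`print(shallow['data'])` → prints [8, 8, 8, 636]
`print(shallow['nested']['a'])` → prints [3, 1, 336]
`print(deep['data'])` → prints [8, 8, 8]
`print(deep['nested']['a'])` → prints [3, 1]

Answer:
[8, 8, 8, 636]
[3, 1, 336]
[8, 8, 8]
[3, 1]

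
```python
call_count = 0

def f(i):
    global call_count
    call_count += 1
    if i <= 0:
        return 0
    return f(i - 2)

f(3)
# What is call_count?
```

Linear recursion stepping by 2: 3 calls from i=3 down to ≤0.

Answer: 3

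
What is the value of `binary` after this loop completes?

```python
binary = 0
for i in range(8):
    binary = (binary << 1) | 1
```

Build 8 consecutive 1-bits: 0b11111111
`binary` takes the values: 0 → 1 → 3 → 7 → 15 → 31 → 63 → 127 → 255

Answer: 255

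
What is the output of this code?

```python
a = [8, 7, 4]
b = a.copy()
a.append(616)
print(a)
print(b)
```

Key concept: list.copy() creates independent copy.
Step by step:
`a = [8, 7, 4]` → a = [8, 7, 4]
`b = a.copy()` → b = [8, 7, 4]
`a.append(616)` → a = [8, 7, 4, 616]
`print(a)` → prints [8, 7, 4, 616]
`print(b)` → prints [8, 7, 4]

Answer:
[8, 7, 4, 616]
[8, 7, 4]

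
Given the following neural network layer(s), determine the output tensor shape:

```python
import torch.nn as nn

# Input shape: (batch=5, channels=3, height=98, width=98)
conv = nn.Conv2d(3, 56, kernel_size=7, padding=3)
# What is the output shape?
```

Input: (5, 3, 98, 98) -> Output: (5, 56, 98, 98)

Answer: (5, 56, 98, 98)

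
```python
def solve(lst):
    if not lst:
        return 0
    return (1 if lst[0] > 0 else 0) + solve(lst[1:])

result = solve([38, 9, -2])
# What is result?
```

Count of positive elements in [38, 9, -2] = 2

Answer: 2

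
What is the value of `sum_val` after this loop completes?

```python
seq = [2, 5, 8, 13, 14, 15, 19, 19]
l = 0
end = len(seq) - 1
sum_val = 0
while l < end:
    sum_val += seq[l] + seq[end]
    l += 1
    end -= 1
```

Sum of pairs from ends
`sum_val` takes the values: 0 → 21 → 45 → 68 → 95

Answer: 95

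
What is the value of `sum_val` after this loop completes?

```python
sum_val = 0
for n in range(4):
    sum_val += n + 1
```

Start at 0, add 1 to 4 = 10
`sum_val` takes the values: 0 → 1 → 3 → 6 → 10

Answer: 10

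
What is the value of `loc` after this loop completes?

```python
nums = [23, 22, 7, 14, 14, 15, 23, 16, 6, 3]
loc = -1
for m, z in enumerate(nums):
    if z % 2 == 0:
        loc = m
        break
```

First even number index in [23, 22, 7, 14, 14, 15, 23, 16, 6, 3]
`loc` takes the values: -1 → 1

Answer: 1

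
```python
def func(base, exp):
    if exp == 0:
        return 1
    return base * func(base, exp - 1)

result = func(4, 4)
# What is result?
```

func(4, 4) = 4 * 4 * 4 * 4 = 256

Answer: 256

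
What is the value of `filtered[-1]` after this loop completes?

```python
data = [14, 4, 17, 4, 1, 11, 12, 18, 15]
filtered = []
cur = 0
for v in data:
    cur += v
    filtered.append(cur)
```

Cumulative sum ends at 96
`filtered` takes the values: [] → [14] → [14, 18] → [14, 18, 35] → [14, 18, 35, 39] → [14, 18, 35, 39, 40] → [14, 18, 35, 39, 40, 51] → [14, 18, 35, 39, 40, 51, 63] → [14, 18, 35, 39, 40, 51, 63, 81] → [14, 18, 35, 39, 40, 51, 63, 81, 96]
So `filtered[-1]` = 96

Answer: 96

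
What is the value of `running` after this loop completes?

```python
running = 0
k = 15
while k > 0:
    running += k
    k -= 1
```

Sum 15 down to 1
`running` takes the values: 0 → 15 → 29 → 42 → 54 → 65 → 75 → 84 → 92 → 99 → 105 → 110 → 114 → 117 → 119 → 120

Answer: 120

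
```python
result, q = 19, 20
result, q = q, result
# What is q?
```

Trace:
`result, q = 19, 20` → result = 19; q = 20
`result, q = q, result` → result = 20; q = 19
So q = 19

Answer: 19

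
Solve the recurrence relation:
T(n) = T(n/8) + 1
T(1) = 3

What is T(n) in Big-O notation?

Each step divides n by 8 and adds 1. After log_8(n) steps we reach T(1)=3. So T(n) = 1·log_8(n) + 3 = O(log n).

Answer: O(log n)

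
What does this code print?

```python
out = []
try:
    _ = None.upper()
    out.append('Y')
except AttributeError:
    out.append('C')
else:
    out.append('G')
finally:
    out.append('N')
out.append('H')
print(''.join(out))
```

Execution trace: 'C' (except AttributeError) → 'N' (finally) → 'H' (after the try/except). Output: CNH

Answer: CNH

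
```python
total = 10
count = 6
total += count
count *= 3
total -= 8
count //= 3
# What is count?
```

Trace:
`total = 10` → total = 10
`count = 6` → count = 6
`total += count` → total = 16
`count *= 3` → count = 18
`total -= 8` → total = 8
`count //= 3` → count = 6
So count = 6

Answer: 6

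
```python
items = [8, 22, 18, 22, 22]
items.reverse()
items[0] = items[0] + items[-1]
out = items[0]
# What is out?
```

Trace:
`items = [8, 22, 18, 22, 22]` → items = [8, 22, 18, 22, 22]
`items.reverse()` → items = [22, 22, 18, 22, 8]
`items[0] = items[0] + items[-1]` → items = [30, 22, 18, 22, 8]
`out = items[0]` → out = 30
So out = 30

Answer: 30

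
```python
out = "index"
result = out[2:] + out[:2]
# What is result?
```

Trace:
`out = "index"` → out = 'index'
`result = out[2:] + out[:2]` → result = 'dexin'
So result = 'dexin'

Answer: 'dexin'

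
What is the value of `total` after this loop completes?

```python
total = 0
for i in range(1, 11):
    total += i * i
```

Sum of squares 1² to 10² = 385
`total` takes the values: 0 → 1 → 5 → 14 → 30 → 55 → 91 → 140 → 204 → 285 → 385

Answer: 385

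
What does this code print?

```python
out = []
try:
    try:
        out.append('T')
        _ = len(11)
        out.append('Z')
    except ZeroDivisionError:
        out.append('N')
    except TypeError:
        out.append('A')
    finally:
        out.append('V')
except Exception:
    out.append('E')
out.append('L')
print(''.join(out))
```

Execution trace: 'T' (inner try body) → 'A' (inner except TypeError) → 'V' (inner finally) → 'L' (after the try/except). Output: TAVL

Answer: TAVL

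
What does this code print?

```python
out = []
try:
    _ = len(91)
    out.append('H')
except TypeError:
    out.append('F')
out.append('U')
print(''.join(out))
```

Execution trace: 'F' (except TypeError) → 'U' (after the try/except). Output: FU

Answer: FU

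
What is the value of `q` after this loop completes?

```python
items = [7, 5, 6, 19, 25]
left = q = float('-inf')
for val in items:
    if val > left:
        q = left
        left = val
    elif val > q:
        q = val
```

Second largest (with repeats) in [7, 5, 6, 19, 25]
`q` takes the values: -inf → 5 → 6 → 7 → 19

Answer: 19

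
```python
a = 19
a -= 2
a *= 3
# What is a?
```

Trace:
`a = 19` → a = 19
`a -= 2` → a = 17
`a *= 3` → a = 51
So a = 51

Answer: 51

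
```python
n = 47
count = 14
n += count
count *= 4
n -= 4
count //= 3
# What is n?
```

Trace:
`n = 47` → n = 47
`count = 14` → count = 14
`n += count` → n = 61
`count *= 4` → count = 56
`n -= 4` → n = 57
`count //= 3` → count = 18
So n = 57

Answer: 57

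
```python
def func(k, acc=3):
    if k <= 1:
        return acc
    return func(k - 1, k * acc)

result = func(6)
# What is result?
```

Accumulator trace (n, acc): (6, 3) -> (5, 18) -> (4, 90) -> (3, 360) -> (2, 1080) -> (1, 2160) -> return 2160

Answer: 2160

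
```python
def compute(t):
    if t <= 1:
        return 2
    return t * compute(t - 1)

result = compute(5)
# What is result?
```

compute(5) = 5 * 4 * 3 * 2 * 2 = 240

Answer: 240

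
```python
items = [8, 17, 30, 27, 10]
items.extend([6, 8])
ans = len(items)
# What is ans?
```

Trace:
`items = [8, 17, 30, 27, 10]` → items = [8, 17, 30, 27, 10]
`items.extend([6, 8])` → items = [8, 17, 30, 27, 10, 6, 8]
`ans = len(items)` → ans = 7
So ans = 7

Answer: 7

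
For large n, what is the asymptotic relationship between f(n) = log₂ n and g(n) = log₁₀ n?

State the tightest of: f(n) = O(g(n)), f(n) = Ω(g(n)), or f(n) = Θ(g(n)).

log₂ n vs log₁₀ n: f(n) = Θ(g(n)) — they are asymptotically equivalent (log bases differ by a constant factor).

Answer: f(n) = Θ(g(n)) — they are asymptotically equivalent (log bases differ by a constant factor).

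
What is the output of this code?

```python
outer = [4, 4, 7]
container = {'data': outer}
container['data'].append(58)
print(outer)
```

Key concept: dict holds reference to list.
Step by step:
`outer = [4, 4, 7]` → outer = [4, 4, 7]
`container = {'data': outer}` → container = {'data': [4, 4, 7]}
`container['data'].append(58)` → outer = [4, 4, 7, 58]; container = {'data': [4, 4, 7, 58]}
`print(outer)` → prints [4, 4, 7, 58]

Answer: [4, 4, 7, 58]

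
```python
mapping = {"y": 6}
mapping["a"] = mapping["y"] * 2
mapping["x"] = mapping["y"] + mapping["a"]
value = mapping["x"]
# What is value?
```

Trace:
`mapping = {"y": 6}` → mapping = {'y': 6}
`mapping["a"] = mapping["y"] * 2` → mapping = {'y': 6, 'a': 12}
`mapping["x"] = mapping["y"] + mapping["a"]` → mapping = {'y': 6, 'a': 12, 'x': 18}
`value = mapping["x"]` → value = 18
So value = 18

Answer: 18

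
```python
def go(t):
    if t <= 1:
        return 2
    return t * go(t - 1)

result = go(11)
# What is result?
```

go(11) = 11 * 10 * 9 * 8 * 7 * 6 * 5 * 4 * 3 * 2 * 2 = 79833600

Answer: 79833600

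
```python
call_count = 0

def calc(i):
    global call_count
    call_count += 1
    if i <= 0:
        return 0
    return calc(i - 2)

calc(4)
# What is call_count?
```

Linear recursion stepping by 2: 3 calls from i=4 down to ≤0.

Answer: 3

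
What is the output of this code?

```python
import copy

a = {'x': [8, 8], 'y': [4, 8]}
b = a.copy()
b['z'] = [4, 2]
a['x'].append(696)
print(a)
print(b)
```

Key concept: shallow copy of dict with mutable values.
Step by step:
`a = {'x': [8, 8], 'y': [4, 8]}` → a = {'x': [8, 8], 'y': [4, 8]}
`b = a.copy()` → b = {'x': [8, 8], 'y': [4, 8]}
`b['z'] = [4, 2]` → b = {'x': [8, 8], 'y': [4, 8], 'z': [4, 2]}
`a['x'].append(696)` → a = {'x': [8, 8, 696], 'y': [4, 8]}; b = {'x': [8, 8, 696], 'y': [4, 8], 'z': [4, 2]}
`print(a)` → prints {'x': [8, 8, 696], 'y': [4, 8]}
`print(b)` → prints {'x': [8, 8, 696], 'y': [4, 8], 'z': [4, 2]}

Answer:
{'x': [8, 8, 696], 'y': [4, 8]}
{'x': [8, 8, 696], 'y': [4, 8], 'z': [4, 2]}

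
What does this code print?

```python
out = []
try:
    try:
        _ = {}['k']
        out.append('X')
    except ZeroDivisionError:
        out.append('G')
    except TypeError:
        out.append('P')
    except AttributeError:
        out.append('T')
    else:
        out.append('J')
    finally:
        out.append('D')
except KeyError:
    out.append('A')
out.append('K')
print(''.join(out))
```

Execution trace: 'D' (finally) → 'A' (outer except KeyError) → 'K' (after the try/except). Output: DAK

Answer: DAK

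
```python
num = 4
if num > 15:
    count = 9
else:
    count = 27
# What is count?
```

Trace:
`num = 4` → num = 4
`if num > 15: ...` → num > 15 is False, take else branch → count = 27
So count = 27

Answer: 27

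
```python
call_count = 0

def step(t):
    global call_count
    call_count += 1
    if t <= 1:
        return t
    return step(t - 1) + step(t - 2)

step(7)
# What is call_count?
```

Calls(t) = 1 + Calls(t-1) + Calls(t-2); Calls(0)=Calls(1)=1. For t=7 this gives 41.

Answer: 41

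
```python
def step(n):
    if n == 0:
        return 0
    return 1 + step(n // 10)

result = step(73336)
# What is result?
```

Count of digits of 73336: 5

Answer: 5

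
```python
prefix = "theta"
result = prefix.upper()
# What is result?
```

Trace:
`prefix = "theta"` → prefix = 'theta'
`result = prefix.upper()` → result = 'THETA'
So result = 'THETA'

Answer: 'THETA'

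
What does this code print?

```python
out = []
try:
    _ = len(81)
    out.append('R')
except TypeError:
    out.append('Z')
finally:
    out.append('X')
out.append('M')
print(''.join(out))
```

Execution trace: 'Z' (except TypeError) → 'X' (finally) → 'M' (after the try/except). Output: ZXM

Answer: ZXM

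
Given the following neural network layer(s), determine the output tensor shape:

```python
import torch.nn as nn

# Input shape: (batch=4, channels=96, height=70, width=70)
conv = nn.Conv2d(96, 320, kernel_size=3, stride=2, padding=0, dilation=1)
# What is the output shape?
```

Input: (4, 96, 70, 70) -> Output: (4, 320, 34, 34)

Answer: (4, 320, 34, 34)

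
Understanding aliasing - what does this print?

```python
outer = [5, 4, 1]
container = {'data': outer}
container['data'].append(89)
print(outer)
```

Key concept: dict holds reference to list.
Step by step:
`outer = [5, 4, 1]` → outer = [5, 4, 1]
`container = {'data': outer}` → container = {'data': [5, 4, 1]}
`container['data'].append(89)` → outer = [5, 4, 1, 89]; container = {'data': [5, 4, 1, 89]}
`print(outer)` → prints [5, 4, 1, 89]

Answer: [5, 4, 1, 89]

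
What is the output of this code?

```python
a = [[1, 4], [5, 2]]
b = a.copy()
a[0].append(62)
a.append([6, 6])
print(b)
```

Key concept: shallow copy with nested lists.
Step by step:
`a = [[1, 4], [5, 2]]` → a = [[1, 4], [5, 2]]
`b = a.copy()` → b = [[1, 4], [5, 2]]
`a[0].append(62)` → a = [[1, 4, 62], [5, 2]]; b = [[1, 4, 62], [5, 2]]
`a.append([6, 6])` → a = [[1, 4, 62], [5, 2], [6, 6]]
`print(b)` → prints [[1, 4, 62], [5, 2]]

Answer: [[1, 4, 62], [5, 2]]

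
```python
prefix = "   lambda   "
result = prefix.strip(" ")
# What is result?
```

Trace:
`prefix = "   lambda   "` → prefix = '   lambda   '
`result = prefix.strip(" ")` → result = 'lambda'
So result = 'lambda'

Answer: 'lambda'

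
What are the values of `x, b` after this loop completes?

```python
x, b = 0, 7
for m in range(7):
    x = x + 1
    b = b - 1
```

x goes 0→7, b goes 7→0
`x, b` takes the values: (0, 7) → (1, 7) → (1, 6) → (2, 6) → (2, 5) → (3, 5) → (3, 4) → (4, 4) → (4, 3) → (5, 3) → (5, 2) → (6, 2) → (6, 1) → (7, 1) → (7, 0)

Answer: 7, 0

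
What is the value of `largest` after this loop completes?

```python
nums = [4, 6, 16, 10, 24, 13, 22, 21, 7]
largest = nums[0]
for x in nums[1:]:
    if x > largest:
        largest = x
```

Maximum of [4, 6, 16, 10, 24, 13, 22, 21, 7]
`largest` takes the values: 4 → 6 → 16 → 24

Answer: 24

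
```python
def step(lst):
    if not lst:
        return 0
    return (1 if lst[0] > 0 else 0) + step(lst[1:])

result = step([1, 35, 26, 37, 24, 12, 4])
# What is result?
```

Count of positive elements in [1, 35, 26, 37, 24, 12, 4] = 7

Answer: 7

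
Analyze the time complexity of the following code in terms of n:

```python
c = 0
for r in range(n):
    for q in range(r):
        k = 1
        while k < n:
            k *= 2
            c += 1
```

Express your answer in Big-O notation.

Each loop level contributes: n × n × log n. Multiplying the contributions gives O(n^2 log n).

Answer: O(n^2 log n)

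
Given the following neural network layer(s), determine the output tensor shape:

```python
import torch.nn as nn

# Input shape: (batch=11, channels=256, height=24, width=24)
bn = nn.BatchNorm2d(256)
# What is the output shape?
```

Input: (11, 256, 24, 24) -> Output: (11, 256, 24, 24)

Answer: (11, 256, 24, 24)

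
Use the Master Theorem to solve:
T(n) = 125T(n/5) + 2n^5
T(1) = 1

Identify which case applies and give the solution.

a=125, b=5, f(n)=2n^5. log_5(125) = 3. Since c=5 > 3 and the regularity condition holds (125(n/5)^5 = (125/5^5)n^5 with 125/5^5 < 1), Case 3 applies: T(n) = Θ(f(n)) = O(n^5).

Answer: O(n^5) - Case 3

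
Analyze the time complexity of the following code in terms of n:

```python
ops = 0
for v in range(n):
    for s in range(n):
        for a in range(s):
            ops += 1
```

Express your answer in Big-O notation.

Each loop level contributes: n × n × n. Multiplying the contributions gives O(n^3).

Answer: O(n^3)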